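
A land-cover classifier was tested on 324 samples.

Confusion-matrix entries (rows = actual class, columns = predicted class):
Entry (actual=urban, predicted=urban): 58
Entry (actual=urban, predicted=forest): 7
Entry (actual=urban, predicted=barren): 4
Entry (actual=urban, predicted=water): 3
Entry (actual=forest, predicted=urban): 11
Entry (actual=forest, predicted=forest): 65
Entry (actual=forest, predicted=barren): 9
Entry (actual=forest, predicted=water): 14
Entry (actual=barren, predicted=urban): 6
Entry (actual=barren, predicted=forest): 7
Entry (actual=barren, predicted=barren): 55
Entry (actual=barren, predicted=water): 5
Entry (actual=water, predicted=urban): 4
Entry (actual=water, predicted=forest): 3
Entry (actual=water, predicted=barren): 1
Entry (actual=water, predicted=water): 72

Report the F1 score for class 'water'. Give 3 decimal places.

One-vs-rest for 'water': TP = diagonal; FP = other classes predicted 'water'; FN = 'water' predicted as other.
F1 score = 2·TP/(2·TP+FP+FN).
water: TP=72, FP=3+14+5=22, FN=4+3+1=8 → 144/174 = 0.8276

0.828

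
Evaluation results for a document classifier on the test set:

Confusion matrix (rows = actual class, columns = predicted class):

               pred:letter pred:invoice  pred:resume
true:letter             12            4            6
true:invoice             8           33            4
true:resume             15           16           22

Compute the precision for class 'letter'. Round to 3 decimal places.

0.343

One-vs-rest for 'letter': TP = diagonal; FP = other classes predicted 'letter'; FN = 'letter' predicted as other.
precision = TP/(TP+FP).
letter: TP=12, FP=8+15=23 → 12/35 = 0.3429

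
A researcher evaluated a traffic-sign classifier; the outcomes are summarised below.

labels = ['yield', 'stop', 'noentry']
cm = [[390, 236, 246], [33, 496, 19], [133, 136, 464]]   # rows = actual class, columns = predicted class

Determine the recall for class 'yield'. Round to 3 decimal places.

0.447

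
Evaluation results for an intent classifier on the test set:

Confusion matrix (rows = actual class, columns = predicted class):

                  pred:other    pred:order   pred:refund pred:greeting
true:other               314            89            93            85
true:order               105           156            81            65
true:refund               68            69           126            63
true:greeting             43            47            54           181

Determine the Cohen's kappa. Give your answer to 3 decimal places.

0.289

Observed agreement pₒ = trace/N = 777/1639 = 0.4741
Expected agreement pₑ = Σ (rowᵢ·colᵢ)/N² = (581·530 + 407·361 + 326·354 + 325·394)/1639² = 0.2600
κ = (pₒ − pₑ)/(1 − pₑ) = (0.4741 − 0.2600)/(1 − 0.2600) = 0.289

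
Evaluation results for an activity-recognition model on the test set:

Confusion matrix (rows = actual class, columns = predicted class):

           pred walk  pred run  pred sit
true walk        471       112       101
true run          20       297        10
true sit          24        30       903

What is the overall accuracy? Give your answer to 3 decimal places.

Accuracy = trace / total = (471+297+903=1671) / 1968 = 1671/1968 = 0.849

0.849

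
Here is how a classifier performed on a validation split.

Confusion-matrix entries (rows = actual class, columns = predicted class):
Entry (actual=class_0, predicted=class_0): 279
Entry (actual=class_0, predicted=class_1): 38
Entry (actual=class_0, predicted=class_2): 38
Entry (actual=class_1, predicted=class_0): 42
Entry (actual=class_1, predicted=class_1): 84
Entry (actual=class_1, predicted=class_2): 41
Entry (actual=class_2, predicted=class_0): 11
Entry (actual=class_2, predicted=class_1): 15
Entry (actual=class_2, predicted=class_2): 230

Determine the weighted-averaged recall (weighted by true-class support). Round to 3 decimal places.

0.762

Per-class recall (TP/(TP+FN)):
  class_0: TP=279, FN=38+38=76 → 279/355 = 0.7859
  class_1: TP=84, FN=42+41=83 → 84/167 = 0.5030
  class_2: TP=230, FN=11+15=26 → 230/256 = 0.8984
Weighted-recall = Σ (supportᵢ/N)·recallᵢ with N=778: (355/778)·0.7859 + (167/778)·0.5030 + (256/778)·0.8984 = 0.762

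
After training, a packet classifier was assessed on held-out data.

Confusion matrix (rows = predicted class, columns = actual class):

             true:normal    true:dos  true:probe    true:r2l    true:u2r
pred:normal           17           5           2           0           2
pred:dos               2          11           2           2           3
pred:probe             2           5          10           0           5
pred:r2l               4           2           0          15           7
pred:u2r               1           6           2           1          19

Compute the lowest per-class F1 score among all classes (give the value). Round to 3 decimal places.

0.449

Per-class F1 score (2·TP/(2·TP+FP+FN)):
  normal: TP=17, FP=5+2+0+2=9, FN=2+2+4+1=9 → 34/52 = 0.6538
  dos: TP=11, FP=2+2+2+3=9, FN=5+5+2+6=18 → 22/49 = 0.4490
  probe: TP=10, FP=2+5+0+5=12, FN=2+2+0+2=6 → 20/38 = 0.5263
  r2l: TP=15, FP=4+2+0+7=13, FN=0+2+0+1=3 → 30/46 = 0.6522
  u2r: TP=19, FP=1+6+2+1=10, FN=2+3+5+7=17 → 38/65 = 0.5846
Lowest is class 'dos' with F1 score = 0.449.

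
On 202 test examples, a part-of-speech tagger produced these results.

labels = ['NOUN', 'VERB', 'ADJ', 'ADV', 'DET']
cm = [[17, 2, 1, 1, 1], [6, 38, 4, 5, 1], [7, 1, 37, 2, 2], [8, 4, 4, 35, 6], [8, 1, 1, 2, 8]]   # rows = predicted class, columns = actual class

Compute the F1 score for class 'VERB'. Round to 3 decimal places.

One-vs-rest for 'VERB': TP = diagonal; FP = other classes predicted 'VERB'; FN = 'VERB' predicted as other.
F1 score = 2·TP/(2·TP+FP+FN).
VERB: TP=38, FP=6+4+5+1=16, FN=2+1+4+1=8 → 76/100 = 0.7600

0.760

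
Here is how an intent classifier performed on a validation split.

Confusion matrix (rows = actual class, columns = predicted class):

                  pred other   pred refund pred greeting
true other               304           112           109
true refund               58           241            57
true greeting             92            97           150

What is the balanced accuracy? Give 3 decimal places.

0.566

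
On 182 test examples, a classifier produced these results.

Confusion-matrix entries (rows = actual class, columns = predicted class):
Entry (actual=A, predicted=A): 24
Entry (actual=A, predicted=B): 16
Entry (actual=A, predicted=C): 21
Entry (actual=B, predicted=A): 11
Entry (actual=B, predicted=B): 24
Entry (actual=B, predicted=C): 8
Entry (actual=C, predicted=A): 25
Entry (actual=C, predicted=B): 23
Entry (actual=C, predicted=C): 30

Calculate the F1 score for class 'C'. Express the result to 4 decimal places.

0.4380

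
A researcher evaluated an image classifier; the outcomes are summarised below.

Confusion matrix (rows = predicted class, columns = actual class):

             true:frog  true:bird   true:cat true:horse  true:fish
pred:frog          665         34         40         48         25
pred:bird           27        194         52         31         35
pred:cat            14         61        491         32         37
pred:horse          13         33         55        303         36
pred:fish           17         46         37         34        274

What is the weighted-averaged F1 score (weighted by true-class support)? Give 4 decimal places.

0.7288

Per-class F1 score (2·TP/(2·TP+FP+FN)):
  frog: TP=665, FP=34+40+48+25=147, FN=27+14+13+17=71 → 1330/1548 = 0.85917
  bird: TP=194, FP=27+52+31+35=145, FN=34+61+33+46=174 → 388/707 = 0.54880
  cat: TP=491, FP=14+61+32+37=144, FN=40+52+55+37=184 → 982/1310 = 0.74962
  horse: TP=303, FP=13+33+55+36=137, FN=48+31+32+34=145 → 606/888 = 0.68243
  fish: TP=274, FP=17+46+37+34=134, FN=25+35+37+36=133 → 548/815 = 0.67239
Weighted-F1 score = Σ (supportᵢ/N)·F1 scoreᵢ with N=2634: (736/2634)·0.85917 + (368/2634)·0.54880 + (675/2634)·0.74962 + (448/2634)·0.68243 + (407/2634)·0.67239 = 0.7288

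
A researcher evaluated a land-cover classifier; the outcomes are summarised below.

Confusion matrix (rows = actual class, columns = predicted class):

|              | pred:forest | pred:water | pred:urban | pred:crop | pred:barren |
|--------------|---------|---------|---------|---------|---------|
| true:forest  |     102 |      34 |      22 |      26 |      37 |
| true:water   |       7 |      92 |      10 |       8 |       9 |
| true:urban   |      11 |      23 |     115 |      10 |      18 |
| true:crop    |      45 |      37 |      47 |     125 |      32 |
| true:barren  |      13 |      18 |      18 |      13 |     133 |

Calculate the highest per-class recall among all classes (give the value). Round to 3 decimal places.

0.730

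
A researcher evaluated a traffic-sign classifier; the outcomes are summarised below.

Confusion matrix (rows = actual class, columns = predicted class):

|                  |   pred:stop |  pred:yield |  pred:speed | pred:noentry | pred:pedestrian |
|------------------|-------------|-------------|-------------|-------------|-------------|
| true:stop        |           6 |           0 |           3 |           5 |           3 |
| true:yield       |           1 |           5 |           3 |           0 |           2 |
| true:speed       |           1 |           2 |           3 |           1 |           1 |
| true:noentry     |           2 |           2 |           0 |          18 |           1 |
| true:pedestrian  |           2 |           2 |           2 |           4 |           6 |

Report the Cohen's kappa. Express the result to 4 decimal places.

0.3635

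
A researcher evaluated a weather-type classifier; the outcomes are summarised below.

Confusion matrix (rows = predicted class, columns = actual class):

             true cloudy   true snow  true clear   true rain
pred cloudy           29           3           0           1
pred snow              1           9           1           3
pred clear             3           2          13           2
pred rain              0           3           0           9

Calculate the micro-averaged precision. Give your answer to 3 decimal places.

0.759

Micro-averaging pools counts across classes: ΣTP=60, ΣFP=19, ΣFN=19.
Micro-precision = TP/(TP+FP) on pooled counts = 0.759 (equals overall accuracy in single-label multiclass).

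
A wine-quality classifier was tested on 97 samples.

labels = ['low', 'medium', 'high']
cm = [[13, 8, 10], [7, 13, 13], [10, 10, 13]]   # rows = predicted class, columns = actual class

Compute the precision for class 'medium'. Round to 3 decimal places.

0.394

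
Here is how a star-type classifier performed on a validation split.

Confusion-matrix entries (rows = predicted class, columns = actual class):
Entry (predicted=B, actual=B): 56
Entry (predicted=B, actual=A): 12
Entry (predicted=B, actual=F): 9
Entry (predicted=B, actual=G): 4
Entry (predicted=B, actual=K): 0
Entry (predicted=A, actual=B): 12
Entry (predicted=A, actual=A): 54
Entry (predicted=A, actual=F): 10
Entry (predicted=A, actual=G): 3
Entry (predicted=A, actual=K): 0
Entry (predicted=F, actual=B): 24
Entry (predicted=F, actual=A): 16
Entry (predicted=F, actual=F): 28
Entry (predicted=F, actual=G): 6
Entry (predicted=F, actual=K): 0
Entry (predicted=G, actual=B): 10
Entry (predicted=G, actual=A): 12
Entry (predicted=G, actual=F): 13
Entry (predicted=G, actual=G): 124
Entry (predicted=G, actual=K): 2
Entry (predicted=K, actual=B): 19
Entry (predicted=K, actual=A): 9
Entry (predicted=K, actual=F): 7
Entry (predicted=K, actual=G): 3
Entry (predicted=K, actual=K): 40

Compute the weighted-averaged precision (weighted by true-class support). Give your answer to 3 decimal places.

Per-class precision (TP/(TP+FP)):
  B: TP=56, FP=12+9+4+0=25 → 56/81 = 0.6914
  A: TP=54, FP=12+10+3+0=25 → 54/79 = 0.6835
  F: TP=28, FP=24+16+6+0=46 → 28/74 = 0.3784
  G: TP=124, FP=10+12+13+2=37 → 124/161 = 0.7702
  K: TP=40, FP=19+9+7+3=38 → 40/78 = 0.5128
Weighted-precision = Σ (supportᵢ/N)·precisionᵢ with N=473: (121/473)·0.6914 + (103/473)·0.6835 + (67/473)·0.3784 + (140/473)·0.7702 + (42/473)·0.5128 = 0.653

0.653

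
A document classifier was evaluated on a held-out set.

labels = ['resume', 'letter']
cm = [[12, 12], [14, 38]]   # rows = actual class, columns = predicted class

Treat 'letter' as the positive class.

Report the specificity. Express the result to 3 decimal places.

0.500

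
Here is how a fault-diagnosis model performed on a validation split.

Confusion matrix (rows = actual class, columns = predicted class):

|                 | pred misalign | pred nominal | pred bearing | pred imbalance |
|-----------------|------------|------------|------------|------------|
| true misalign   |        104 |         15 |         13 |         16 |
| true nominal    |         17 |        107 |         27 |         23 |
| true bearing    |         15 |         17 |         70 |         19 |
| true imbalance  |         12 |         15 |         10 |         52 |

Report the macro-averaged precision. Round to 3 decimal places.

Per-class precision (TP/(TP+FP)):
  misalign: TP=104, FP=17+15+12=44 → 104/148 = 0.7027
  nominal: TP=107, FP=15+17+15=47 → 107/154 = 0.6948
  bearing: TP=70, FP=13+27+10=50 → 70/120 = 0.5833
  imbalance: TP=52, FP=16+23+19=58 → 52/110 = 0.4727
Macro-precision = mean = (0.7027 + 0.6948 + 0.5833 + 0.4727) / 4 = 0.613

0.613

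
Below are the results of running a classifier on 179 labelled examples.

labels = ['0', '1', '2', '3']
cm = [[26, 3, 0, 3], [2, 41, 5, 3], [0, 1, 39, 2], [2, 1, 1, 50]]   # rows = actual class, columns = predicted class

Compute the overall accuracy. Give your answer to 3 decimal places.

0.872

Accuracy = trace / total = (26+41+39+50=156) / 179 = 156/179 = 0.872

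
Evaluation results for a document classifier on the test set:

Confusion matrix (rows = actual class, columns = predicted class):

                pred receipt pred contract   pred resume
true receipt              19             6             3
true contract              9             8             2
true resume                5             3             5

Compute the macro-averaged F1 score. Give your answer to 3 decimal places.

0.501

Per-class F1 score (2·TP/(2·TP+FP+FN)):
  receipt: TP=19, FP=9+5=14, FN=6+3=9 → 38/61 = 0.6230
  contract: TP=8, FP=6+3=9, FN=9+2=11 → 16/36 = 0.4444
  resume: TP=5, FP=3+2=5, FN=5+3=8 → 10/23 = 0.4348
Macro-F1 score = mean = (0.6230 + 0.4444 + 0.4348) / 3 = 0.501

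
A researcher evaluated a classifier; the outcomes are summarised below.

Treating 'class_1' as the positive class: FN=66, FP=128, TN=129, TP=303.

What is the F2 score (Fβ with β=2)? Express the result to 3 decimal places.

0.794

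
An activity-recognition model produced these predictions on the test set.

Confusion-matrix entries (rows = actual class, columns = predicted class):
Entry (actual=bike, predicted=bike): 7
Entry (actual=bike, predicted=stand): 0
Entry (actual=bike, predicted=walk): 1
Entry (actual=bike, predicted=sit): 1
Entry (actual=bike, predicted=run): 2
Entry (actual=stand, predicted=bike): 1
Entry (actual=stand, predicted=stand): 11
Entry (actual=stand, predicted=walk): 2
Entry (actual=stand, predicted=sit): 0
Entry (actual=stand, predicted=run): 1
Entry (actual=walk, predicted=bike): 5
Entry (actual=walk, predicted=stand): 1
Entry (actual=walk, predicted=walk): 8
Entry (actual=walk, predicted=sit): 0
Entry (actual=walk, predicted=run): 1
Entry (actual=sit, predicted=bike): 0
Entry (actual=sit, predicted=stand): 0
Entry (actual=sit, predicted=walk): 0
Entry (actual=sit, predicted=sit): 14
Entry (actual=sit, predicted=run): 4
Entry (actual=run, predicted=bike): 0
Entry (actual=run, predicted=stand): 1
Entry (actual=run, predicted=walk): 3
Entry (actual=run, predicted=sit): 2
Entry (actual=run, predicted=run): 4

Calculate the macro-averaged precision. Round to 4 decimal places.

Per-class precision (TP/(TP+FP)):
  bike: TP=7, FP=1+5+0+0=6 → 7/13 = 0.53846
  stand: TP=11, FP=0+1+0+1=2 → 11/13 = 0.84615
  walk: TP=8, FP=1+2+0+3=6 → 8/14 = 0.57143
  sit: TP=14, FP=1+0+0+2=3 → 14/17 = 0.82353
  run: TP=4, FP=2+1+1+4=8 → 4/12 = 0.33333
Macro-precision = mean = (0.53846 + 0.84615 + 0.57143 + 0.82353 + 0.33333) / 5 = 0.6226

0.6226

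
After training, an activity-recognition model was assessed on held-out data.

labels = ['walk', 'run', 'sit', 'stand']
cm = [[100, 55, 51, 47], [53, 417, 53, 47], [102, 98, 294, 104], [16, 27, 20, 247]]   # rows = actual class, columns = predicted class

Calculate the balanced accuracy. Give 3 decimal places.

0.604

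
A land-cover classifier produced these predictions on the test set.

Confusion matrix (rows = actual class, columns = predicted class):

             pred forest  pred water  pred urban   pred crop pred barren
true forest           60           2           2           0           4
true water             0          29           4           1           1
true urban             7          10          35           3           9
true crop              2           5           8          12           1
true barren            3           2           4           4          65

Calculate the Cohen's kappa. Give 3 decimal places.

0.660

Observed agreement pₒ = trace/N = 201/273 = 0.7363
Expected agreement pₑ = Σ (rowᵢ·colᵢ)/N² = (68·72 + 35·48 + 64·53 + 28·20 + 78·80)/273² = 0.2250
κ = (pₒ − pₑ)/(1 − pₑ) = (0.7363 − 0.2250)/(1 − 0.2250) = 0.660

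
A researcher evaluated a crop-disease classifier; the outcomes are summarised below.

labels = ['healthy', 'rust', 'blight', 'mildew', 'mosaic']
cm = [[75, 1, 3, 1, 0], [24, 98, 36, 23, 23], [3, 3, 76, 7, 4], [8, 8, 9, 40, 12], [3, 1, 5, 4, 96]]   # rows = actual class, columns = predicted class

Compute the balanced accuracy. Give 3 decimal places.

0.727

Balanced accuracy = mean of per-class recall.
  healthy: recall = 75/80 = 0.9375
  rust: recall = 98/204 = 0.4804
  blight: recall = 76/93 = 0.8172
  mildew: recall = 40/77 = 0.5195
  mosaic: recall = 96/109 = 0.8807
Mean = (0.9375 + 0.4804 + 0.8172 + 0.5195 + 0.8807) / 5 = 0.727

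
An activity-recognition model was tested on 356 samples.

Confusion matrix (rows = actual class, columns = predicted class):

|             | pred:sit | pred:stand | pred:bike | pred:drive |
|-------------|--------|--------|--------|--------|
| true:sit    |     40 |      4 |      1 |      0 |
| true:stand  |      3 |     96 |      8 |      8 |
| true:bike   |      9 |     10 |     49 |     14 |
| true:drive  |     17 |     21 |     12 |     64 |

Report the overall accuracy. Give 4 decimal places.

Accuracy = trace / total = (40+96+49+64=249) / 356 = 249/356 = 0.6994

0.6994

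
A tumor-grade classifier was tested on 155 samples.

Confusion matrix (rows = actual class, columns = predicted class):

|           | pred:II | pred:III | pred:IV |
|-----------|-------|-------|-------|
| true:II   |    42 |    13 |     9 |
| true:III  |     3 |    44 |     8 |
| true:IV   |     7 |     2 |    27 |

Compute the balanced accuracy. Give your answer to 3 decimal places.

Balanced accuracy = mean of per-class recall.
  II: recall = 42/64 = 0.6563
  III: recall = 44/55 = 0.8000
  IV: recall = 27/36 = 0.7500
Mean = (0.6563 + 0.8000 + 0.7500) / 3 = 0.735

0.735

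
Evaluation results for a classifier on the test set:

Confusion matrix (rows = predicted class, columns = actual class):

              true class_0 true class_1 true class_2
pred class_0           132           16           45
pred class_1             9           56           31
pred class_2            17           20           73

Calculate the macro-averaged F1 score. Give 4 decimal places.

0.6372

Per-class F1 score (2·TP/(2·TP+FP+FN)):
  class_0: TP=132, FP=16+45=61, FN=9+17=26 → 264/351 = 0.75214
  class_1: TP=56, FP=9+31=40, FN=16+20=36 → 112/188 = 0.59574
  class_2: TP=73, FP=17+20=37, FN=45+31=76 → 146/259 = 0.56371
Macro-F1 score = mean = (0.75214 + 0.59574 + 0.56371) / 3 = 0.6372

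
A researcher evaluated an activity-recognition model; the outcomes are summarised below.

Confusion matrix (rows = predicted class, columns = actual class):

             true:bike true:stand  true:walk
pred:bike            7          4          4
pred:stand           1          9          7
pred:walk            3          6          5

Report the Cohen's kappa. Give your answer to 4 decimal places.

0.1809

Observed agreement pₒ = trace/N = 21/46 = 0.45652
Expected agreement pₑ = Σ (rowᵢ·colᵢ)/N² = (11·15 + 19·17 + 16·14)/46² = 0.33648
κ = (pₒ − pₑ)/(1 − pₑ) = (0.45652 − 0.33648)/(1 − 0.33648) = 0.1809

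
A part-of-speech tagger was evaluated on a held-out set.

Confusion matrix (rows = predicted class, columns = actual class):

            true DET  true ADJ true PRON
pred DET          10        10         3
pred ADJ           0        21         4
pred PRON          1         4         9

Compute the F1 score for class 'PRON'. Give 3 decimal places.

0.600

F1 score = 2·TP/(2·TP+FP+FN).
PRON: TP=9, FP=1+4=5, FN=3+4=7 → 18/30 = 0.6000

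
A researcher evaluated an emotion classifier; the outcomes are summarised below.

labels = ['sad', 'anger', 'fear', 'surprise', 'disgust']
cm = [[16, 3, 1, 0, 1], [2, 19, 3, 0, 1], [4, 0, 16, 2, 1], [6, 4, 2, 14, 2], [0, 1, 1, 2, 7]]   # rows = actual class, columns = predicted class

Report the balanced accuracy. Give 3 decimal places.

Balanced accuracy = mean of per-class recall.
  sad: recall = 16/21 = 0.7619
  anger: recall = 19/25 = 0.7600
  fear: recall = 16/23 = 0.6957
  surprise: recall = 14/28 = 0.5000
  disgust: recall = 7/11 = 0.6364
Mean = (0.7619 + 0.7600 + 0.6957 + 0.5000 + 0.6364) / 5 = 0.671

0.671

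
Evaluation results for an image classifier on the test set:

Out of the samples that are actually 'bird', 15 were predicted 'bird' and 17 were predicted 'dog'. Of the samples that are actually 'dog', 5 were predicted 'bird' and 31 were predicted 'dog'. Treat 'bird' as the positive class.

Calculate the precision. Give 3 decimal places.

0.750

Precision = TP/(TP+FP) = 15/(15+5) = 15/20 = 0.750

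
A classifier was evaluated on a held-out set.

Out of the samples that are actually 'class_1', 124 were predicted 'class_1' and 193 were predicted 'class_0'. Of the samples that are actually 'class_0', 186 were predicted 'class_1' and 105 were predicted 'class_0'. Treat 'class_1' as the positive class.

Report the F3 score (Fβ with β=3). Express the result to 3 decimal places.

0.392

Fβ = (1+β²)·TP / ((1+β²)·TP + β²·FN + FP), with β²=9
= 10·124 / (10·124 + 9·193 + 186) = 0.392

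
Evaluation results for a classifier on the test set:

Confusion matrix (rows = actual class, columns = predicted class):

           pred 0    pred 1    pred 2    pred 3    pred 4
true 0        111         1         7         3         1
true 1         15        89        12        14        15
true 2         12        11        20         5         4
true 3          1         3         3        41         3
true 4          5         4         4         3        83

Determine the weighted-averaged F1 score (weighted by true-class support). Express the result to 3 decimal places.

Per-class F1 score (2·TP/(2·TP+FP+FN)):
  0: TP=111, FP=15+12+1+5=33, FN=1+7+3+1=12 → 222/267 = 0.8315
  1: TP=89, FP=1+11+3+4=19, FN=15+12+14+15=56 → 178/253 = 0.7036
  2: TP=20, FP=7+12+3+4=26, FN=12+11+5+4=32 → 40/98 = 0.4082
  3: TP=41, FP=3+14+5+3=25, FN=1+3+3+3=10 → 82/117 = 0.7009
  4: TP=83, FP=1+15+4+3=23, FN=5+4+4+3=16 → 166/205 = 0.8098
Weighted-F1 score = Σ (supportᵢ/N)·F1 scoreᵢ with N=470: (123/470)·0.8315 + (145/470)·0.7036 + (52/470)·0.4082 + (51/470)·0.7009 + (99/470)·0.8098 = 0.726

0.726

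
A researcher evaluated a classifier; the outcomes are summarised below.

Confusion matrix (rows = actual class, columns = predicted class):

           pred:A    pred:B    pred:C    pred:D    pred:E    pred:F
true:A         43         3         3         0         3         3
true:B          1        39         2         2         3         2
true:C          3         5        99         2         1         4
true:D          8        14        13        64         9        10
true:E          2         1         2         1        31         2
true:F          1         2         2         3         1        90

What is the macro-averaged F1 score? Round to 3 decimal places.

0.756

Per-class F1 score (2·TP/(2·TP+FP+FN)):
  A: TP=43, FP=1+3+8+2+1=15, FN=3+3+0+3+3=12 → 86/113 = 0.7611
  B: TP=39, FP=3+5+14+1+2=25, FN=1+2+2+3+2=10 → 78/113 = 0.6903
  C: TP=99, FP=3+2+13+2+2=22, FN=3+5+2+1+4=15 → 198/235 = 0.8426
  D: TP=64, FP=0+2+2+1+3=8, FN=8+14+13+9+10=54 → 128/190 = 0.6737
  E: TP=31, FP=3+3+1+9+1=17, FN=2+1+2+1+2=8 → 62/87 = 0.7126
  F: TP=90, FP=3+2+4+10+2=21, FN=1+2+2+3+1=9 → 180/210 = 0.8571
Macro-F1 score = mean = (0.7611 + 0.6903 + 0.8426 + 0.6737 + 0.7126 + 0.8571) / 6 = 0.756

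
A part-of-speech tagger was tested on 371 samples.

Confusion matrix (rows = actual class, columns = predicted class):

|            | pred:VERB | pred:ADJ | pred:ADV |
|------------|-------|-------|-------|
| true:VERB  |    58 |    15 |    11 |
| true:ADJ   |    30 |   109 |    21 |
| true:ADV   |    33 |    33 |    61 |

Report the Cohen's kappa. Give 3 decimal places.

0.414

Observed agreement pₒ = trace/N = 228/371 = 0.6146
Expected agreement pₑ = Σ (rowᵢ·colᵢ)/N² = (84·121 + 160·157 + 127·93)/371² = 0.3422
κ = (pₒ − pₑ)/(1 − pₑ) = (0.6146 − 0.3422)/(1 − 0.3422) = 0.414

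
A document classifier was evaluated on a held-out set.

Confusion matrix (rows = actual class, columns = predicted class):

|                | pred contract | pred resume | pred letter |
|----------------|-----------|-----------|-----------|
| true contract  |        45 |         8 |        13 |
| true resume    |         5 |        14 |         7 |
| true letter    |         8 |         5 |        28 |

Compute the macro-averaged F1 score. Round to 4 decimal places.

0.6278

Per-class F1 score (2·TP/(2·TP+FP+FN)):
  contract: TP=45, FP=5+8=13, FN=8+13=21 → 90/124 = 0.72581
  resume: TP=14, FP=8+5=13, FN=5+7=12 → 28/53 = 0.52830
  letter: TP=28, FP=13+7=20, FN=8+5=13 → 56/89 = 0.62921
Macro-F1 score = mean = (0.72581 + 0.52830 + 0.62921) / 3 = 0.6278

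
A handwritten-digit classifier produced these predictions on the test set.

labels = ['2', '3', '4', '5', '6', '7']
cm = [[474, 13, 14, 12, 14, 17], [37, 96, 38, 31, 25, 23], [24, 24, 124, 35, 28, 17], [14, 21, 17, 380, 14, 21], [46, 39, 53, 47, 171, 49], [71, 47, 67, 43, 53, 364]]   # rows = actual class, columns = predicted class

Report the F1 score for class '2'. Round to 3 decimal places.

One-vs-rest for '2': TP = diagonal; FP = other classes predicted '2'; FN = '2' predicted as other.
F1 score = 2·TP/(2·TP+FP+FN).
2: TP=474, FP=37+24+14+46+71=192, FN=13+14+12+14+17=70 → 948/1210 = 0.7835

0.783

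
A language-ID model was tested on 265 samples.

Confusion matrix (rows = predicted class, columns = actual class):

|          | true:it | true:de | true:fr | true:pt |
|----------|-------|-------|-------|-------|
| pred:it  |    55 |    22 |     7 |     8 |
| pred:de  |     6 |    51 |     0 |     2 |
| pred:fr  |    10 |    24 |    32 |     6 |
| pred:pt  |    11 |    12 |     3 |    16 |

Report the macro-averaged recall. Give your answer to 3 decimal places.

Per-class recall (TP/(TP+FN)):
  it: TP=55, FN=6+10+11=27 → 55/82 = 0.6707
  de: TP=51, FN=22+24+12=58 → 51/109 = 0.4679
  fr: TP=32, FN=7+0+3=10 → 32/42 = 0.7619
  pt: TP=16, FN=8+2+6=16 → 16/32 = 0.5000
Macro-recall = mean = (0.6707 + 0.4679 + 0.7619 + 0.5000) / 4 = 0.600

0.600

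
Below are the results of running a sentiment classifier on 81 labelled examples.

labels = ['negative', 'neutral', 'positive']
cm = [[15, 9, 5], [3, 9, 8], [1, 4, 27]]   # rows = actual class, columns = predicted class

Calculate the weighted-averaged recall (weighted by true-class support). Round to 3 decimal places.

0.630

Per-class recall (TP/(TP+FN)):
  negative: TP=15, FN=9+5=14 → 15/29 = 0.5172
  neutral: TP=9, FN=3+8=11 → 9/20 = 0.4500
  positive: TP=27, FN=1+4=5 → 27/32 = 0.8438
Weighted-recall = Σ (supportᵢ/N)·recallᵢ with N=81: (29/81)·0.5172 + (20/81)·0.4500 + (32/81)·0.8438 = 0.630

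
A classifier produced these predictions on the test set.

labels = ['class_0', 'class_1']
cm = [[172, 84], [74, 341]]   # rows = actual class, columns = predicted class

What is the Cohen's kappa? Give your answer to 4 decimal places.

Observed agreement pₒ = trace/N = 513/671 = 0.76453
Expected agreement pₑ = Σ (rowᵢ·colᵢ)/N² = (256·246 + 415·425)/671² = 0.53161
κ = (pₒ − pₑ)/(1 − pₑ) = (0.76453 − 0.53161)/(1 − 0.53161) = 0.4973

0.4973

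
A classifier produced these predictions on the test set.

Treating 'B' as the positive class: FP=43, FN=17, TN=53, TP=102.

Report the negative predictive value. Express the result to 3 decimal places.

NPV = TN/(TN+FN) = 53/(53+17) = 0.757

0.757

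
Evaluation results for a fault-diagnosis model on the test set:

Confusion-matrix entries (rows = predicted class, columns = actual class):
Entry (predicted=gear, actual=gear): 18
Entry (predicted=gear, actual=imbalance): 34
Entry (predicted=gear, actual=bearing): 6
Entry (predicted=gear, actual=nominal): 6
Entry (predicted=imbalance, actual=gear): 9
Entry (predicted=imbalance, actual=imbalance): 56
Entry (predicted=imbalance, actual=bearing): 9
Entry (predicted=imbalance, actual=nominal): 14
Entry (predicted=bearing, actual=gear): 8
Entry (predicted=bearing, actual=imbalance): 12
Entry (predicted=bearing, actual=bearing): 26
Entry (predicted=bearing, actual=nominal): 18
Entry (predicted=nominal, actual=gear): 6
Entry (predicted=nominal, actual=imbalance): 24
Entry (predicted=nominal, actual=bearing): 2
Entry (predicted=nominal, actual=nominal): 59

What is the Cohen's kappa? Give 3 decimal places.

Observed agreement pₒ = trace/N = 159/307 = 0.5179
Expected agreement pₑ = Σ (rowᵢ·colᵢ)/N² = (41·64 + 126·88 + 43·64 + 97·91)/307² = 0.2683
κ = (pₒ − pₑ)/(1 − pₑ) = (0.5179 − 0.2683)/(1 − 0.2683) = 0.341

0.341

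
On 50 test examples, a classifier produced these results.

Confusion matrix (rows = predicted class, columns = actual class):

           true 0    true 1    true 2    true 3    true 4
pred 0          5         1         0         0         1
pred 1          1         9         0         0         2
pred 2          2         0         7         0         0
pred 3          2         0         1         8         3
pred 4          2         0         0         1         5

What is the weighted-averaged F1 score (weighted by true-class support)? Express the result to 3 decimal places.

Per-class F1 score (2·TP/(2·TP+FP+FN)):
  0: TP=5, FP=1+0+0+1=2, FN=1+2+2+2=7 → 10/19 = 0.5263
  1: TP=9, FP=1+0+0+2=3, FN=1+0+0+0=1 → 18/22 = 0.8182
  2: TP=7, FP=2+0+0+0=2, FN=0+0+1+0=1 → 14/17 = 0.8235
  3: TP=8, FP=2+0+1+3=6, FN=0+0+0+1=1 → 16/23 = 0.6957
  4: TP=5, FP=2+0+0+1=3, FN=1+2+0+3=6 → 10/19 = 0.5263
Weighted-F1 score = Σ (supportᵢ/N)·F1 scoreᵢ with N=50: (12/50)·0.5263 + (10/50)·0.8182 + (8/50)·0.8235 + (9/50)·0.6957 + (11/50)·0.5263 = 0.663

0.663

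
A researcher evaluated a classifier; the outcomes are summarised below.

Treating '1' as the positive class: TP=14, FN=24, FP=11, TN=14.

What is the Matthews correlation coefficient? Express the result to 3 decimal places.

-0.072

MCC = (TP·TN − FP·FN) / √((TP+FP)(TP+FN)(TN+FP)(TN+FN))
Numerator = 14·14 − 11·24 = -68
Denominator = √(25·38·25·38) = √902500 = 950.0000
MCC = -68 / 950.0000 = -0.072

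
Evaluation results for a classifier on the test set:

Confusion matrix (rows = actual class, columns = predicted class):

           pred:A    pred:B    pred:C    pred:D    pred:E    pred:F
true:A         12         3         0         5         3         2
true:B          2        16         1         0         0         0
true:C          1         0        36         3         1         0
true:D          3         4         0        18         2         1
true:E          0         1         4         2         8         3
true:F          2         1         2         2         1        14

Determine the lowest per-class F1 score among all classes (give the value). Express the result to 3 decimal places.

0.485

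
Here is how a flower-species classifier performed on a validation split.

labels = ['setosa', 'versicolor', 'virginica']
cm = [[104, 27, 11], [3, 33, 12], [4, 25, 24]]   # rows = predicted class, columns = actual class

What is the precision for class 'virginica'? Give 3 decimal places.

Treat 'virginica' as positive and all other classes as negative.
precision = TP/(TP+FP).
virginica: TP=24, FP=4+25=29 → 24/53 = 0.4528

0.453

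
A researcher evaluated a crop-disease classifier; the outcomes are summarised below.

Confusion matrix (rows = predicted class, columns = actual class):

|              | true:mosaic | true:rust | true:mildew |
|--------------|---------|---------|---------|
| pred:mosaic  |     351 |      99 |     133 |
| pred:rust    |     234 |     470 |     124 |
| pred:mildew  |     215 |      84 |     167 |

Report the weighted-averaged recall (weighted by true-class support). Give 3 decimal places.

Per-class recall (TP/(TP+FN)):
  mosaic: TP=351, FN=234+215=449 → 351/800 = 0.4388
  rust: TP=470, FN=99+84=183 → 470/653 = 0.7198
  mildew: TP=167, FN=133+124=257 → 167/424 = 0.3939
Weighted-recall = Σ (supportᵢ/N)·recallᵢ with N=1877: (800/1877)·0.4388 + (653/1877)·0.7198 + (424/1877)·0.3939 = 0.526

0.526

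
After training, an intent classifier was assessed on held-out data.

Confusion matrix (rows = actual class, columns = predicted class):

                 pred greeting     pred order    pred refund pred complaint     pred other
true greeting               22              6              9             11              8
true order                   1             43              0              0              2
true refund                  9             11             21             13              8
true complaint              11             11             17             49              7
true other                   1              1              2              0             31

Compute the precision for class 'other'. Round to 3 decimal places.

0.554

precision = TP/(TP+FP).
other: TP=31, FP=8+2+8+7=25 → 31/56 = 0.5536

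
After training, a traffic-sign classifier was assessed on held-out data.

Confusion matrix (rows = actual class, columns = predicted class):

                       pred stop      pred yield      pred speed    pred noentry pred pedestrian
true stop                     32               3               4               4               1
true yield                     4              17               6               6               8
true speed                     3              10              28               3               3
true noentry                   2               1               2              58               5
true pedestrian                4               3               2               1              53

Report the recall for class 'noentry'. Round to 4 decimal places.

recall = TP/(TP+FN).
noentry: TP=58, FN=2+1+2+5=10 → 58/68 = 0.85294

0.8529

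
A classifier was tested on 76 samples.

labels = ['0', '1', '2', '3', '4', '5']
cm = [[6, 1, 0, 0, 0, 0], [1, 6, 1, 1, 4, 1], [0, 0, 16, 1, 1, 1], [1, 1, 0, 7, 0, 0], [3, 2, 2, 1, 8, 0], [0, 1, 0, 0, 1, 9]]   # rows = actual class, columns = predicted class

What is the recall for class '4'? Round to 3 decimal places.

0.500

Treat '4' as positive and all other classes as negative.
recall = TP/(TP+FN).
4: TP=8, FN=3+2+2+1+0=8 → 8/16 = 0.5000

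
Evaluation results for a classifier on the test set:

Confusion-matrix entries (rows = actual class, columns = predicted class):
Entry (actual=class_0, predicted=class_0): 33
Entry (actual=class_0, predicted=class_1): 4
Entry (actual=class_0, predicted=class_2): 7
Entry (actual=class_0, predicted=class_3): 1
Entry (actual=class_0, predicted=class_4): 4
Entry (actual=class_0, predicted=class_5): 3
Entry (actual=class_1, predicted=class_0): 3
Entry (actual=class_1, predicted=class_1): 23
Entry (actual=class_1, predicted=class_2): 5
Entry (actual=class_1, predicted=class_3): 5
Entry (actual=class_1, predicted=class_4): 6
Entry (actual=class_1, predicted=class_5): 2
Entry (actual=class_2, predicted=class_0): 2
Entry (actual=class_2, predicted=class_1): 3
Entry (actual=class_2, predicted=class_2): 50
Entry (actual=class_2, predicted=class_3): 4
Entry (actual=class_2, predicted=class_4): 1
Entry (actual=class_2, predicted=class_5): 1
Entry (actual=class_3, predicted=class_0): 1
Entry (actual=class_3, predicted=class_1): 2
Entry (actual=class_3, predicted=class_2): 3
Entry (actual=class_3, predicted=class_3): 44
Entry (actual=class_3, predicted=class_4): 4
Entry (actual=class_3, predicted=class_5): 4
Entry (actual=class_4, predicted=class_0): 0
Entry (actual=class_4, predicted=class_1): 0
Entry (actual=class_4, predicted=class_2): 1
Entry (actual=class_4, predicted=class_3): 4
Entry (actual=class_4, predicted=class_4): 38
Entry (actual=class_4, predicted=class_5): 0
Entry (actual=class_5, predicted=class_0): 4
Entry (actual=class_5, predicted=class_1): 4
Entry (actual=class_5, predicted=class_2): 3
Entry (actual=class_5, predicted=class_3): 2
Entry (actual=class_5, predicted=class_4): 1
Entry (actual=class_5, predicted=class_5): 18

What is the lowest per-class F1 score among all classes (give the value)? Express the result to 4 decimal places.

0.5750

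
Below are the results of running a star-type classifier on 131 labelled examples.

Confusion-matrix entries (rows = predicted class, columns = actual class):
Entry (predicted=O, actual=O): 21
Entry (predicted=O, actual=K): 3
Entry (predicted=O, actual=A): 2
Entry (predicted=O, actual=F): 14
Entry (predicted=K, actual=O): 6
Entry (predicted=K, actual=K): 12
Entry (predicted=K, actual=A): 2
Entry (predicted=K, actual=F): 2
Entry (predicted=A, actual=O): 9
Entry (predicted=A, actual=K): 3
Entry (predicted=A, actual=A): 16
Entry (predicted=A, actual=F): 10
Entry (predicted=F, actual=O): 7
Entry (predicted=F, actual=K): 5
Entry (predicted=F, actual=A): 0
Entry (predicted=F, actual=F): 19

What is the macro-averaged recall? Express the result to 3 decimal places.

0.558

Per-class recall (TP/(TP+FN)):
  O: TP=21, FN=6+9+7=22 → 21/43 = 0.4884
  K: TP=12, FN=3+3+5=11 → 12/23 = 0.5217
  A: TP=16, FN=2+2+0=4 → 16/20 = 0.8000
  F: TP=19, FN=14+2+10=26 → 19/45 = 0.4222
Macro-recall = mean = (0.4884 + 0.5217 + 0.8000 + 0.4222) / 4 = 0.558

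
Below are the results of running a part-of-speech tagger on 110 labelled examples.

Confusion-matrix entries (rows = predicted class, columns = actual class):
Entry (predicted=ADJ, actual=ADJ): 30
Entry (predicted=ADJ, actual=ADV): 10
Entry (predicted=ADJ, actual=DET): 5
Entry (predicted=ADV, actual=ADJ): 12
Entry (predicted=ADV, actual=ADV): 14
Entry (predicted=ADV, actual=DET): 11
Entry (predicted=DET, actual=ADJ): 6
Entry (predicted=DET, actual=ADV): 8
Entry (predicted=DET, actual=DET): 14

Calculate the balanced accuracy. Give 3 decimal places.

Balanced accuracy = mean of per-class recall.
  ADJ: recall = 30/48 = 0.6250
  ADV: recall = 14/32 = 0.4375
  DET: recall = 14/30 = 0.4667
Mean = (0.6250 + 0.4375 + 0.4667) / 3 = 0.510

0.510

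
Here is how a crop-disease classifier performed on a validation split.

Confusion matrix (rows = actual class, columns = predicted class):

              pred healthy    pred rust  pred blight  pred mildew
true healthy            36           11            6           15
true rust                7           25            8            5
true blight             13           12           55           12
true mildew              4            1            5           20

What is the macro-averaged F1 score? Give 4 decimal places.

Per-class F1 score (2·TP/(2·TP+FP+FN)):
  healthy: TP=36, FP=7+13+4=24, FN=11+6+15=32 → 72/128 = 0.56250
  rust: TP=25, FP=11+12+1=24, FN=7+8+5=20 → 50/94 = 0.53191
  blight: TP=55, FP=6+8+5=19, FN=13+12+12=37 → 110/166 = 0.66265
  mildew: TP=20, FP=15+5+12=32, FN=4+1+5=10 → 40/82 = 0.48780
Macro-F1 score = mean = (0.56250 + 0.53191 + 0.66265 + 0.48780) / 4 = 0.5612

0.5612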